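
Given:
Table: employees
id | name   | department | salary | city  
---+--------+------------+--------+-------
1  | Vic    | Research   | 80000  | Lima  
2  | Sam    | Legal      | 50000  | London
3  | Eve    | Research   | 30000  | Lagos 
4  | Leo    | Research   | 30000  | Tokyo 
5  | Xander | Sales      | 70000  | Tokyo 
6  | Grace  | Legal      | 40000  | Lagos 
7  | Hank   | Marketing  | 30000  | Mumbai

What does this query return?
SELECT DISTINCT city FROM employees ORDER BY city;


All 'city' values (row order): Lima, London, Lagos, Tokyo, Tokyo, Lagos, Mumbai
Removing duplicates leaves 5 unique value(s).

5 values:
Lagos
Lima
London
Mumbai
Tokyo


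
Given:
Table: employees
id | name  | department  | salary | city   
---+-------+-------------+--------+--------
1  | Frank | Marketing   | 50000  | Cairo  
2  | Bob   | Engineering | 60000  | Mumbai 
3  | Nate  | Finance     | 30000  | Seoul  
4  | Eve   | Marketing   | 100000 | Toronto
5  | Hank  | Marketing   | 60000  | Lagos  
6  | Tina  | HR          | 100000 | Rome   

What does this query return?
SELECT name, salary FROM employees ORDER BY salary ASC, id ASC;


Sorting by salary ASC, then id ASC for ties

6 rows:
Nate, 30000
Frank, 50000
Bob, 60000
Hank, 60000
Eve, 100000
Tina, 100000


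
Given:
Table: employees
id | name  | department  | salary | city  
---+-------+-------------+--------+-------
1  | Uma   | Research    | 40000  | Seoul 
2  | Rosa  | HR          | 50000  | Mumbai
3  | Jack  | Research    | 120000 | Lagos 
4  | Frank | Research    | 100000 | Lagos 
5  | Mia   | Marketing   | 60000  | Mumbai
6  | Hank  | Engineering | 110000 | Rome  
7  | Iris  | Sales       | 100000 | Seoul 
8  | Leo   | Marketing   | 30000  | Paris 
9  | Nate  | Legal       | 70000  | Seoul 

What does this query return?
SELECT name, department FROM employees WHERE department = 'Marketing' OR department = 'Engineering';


Filtering: department = 'Marketing' OR 'Engineering'
Matching: 3 rows

3 rows:
Mia, Marketing
Hank, Engineering
Leo, Marketing


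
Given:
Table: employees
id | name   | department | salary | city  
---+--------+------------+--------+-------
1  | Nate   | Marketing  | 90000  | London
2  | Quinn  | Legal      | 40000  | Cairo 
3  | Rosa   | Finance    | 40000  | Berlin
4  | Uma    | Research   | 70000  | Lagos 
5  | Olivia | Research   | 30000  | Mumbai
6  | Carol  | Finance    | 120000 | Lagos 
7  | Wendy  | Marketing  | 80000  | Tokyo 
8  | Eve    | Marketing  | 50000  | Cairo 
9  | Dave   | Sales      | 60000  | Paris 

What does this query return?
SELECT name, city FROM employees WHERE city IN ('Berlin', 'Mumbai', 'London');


Filtering: city IN ('Berlin', 'Mumbai', 'London')
Matching: 3 rows

3 rows:
Nate, London
Rosa, Berlin
Olivia, Mumbai


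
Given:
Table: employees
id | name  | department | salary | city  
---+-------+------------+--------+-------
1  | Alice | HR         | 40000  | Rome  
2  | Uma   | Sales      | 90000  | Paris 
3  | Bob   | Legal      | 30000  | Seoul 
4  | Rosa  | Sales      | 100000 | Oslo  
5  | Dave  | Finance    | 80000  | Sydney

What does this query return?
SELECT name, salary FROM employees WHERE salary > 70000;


Filtering: salary > 70000
Matching: 3 rows

3 rows:
Uma, 90000
Rosa, 100000
Dave, 80000


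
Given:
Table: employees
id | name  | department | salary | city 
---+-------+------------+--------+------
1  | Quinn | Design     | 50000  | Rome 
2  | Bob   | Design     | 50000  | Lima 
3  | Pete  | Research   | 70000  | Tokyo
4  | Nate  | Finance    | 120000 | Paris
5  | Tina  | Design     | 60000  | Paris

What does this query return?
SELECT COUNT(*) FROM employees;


COUNT(*) counts all rows

5


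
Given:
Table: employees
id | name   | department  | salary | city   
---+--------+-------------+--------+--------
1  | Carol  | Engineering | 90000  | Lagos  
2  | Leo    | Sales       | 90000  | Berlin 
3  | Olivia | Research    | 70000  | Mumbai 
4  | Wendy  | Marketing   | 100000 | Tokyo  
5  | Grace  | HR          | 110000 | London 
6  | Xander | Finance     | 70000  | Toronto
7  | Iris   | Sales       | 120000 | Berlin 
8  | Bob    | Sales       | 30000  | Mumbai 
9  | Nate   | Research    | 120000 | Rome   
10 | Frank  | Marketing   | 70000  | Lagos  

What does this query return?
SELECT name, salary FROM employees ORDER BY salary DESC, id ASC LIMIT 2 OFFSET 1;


Sort by salary DESC (id ASC tiebreak), then skip 1 and take 2
Rows 2 through 3

2 rows:
Nate, 120000
Grace, 110000


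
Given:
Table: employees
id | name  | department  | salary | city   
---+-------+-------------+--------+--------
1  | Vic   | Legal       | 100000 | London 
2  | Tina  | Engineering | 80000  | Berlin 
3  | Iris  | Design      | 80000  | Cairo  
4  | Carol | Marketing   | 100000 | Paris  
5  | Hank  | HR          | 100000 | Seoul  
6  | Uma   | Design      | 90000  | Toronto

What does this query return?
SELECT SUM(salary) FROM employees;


SUM(salary) = 100000 + 80000 + 80000 + 100000 + 100000 + 90000 = 550000

550000


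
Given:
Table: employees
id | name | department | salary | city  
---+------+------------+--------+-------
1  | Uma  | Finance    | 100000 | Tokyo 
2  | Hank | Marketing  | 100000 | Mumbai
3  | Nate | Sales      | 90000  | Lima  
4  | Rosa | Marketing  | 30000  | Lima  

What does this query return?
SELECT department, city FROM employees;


Projecting columns: department, city

4 rows:
Finance, Tokyo
Marketing, Mumbai
Sales, Lima
Marketing, Lima


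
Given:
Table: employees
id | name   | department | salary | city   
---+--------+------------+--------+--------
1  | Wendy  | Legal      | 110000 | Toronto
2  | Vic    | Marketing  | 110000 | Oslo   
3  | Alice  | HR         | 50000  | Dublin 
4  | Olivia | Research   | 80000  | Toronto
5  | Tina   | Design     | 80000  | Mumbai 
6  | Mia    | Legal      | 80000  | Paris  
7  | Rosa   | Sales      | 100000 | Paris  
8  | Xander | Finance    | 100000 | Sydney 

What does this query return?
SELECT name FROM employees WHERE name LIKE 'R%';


LIKE 'R%' matches names starting with 'R'
Matching: 1

1 rows:
Rosa


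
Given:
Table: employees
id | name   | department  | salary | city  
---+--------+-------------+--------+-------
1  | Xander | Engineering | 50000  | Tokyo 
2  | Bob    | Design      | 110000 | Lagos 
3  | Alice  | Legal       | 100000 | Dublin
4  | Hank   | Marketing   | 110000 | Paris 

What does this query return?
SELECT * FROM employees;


SELECT * returns all 4 rows with all columns

4 rows:
1, Xander, Engineering, 50000, Tokyo
2, Bob, Design, 110000, Lagos
3, Alice, Legal, 100000, Dublin
4, Hank, Marketing, 110000, Paris


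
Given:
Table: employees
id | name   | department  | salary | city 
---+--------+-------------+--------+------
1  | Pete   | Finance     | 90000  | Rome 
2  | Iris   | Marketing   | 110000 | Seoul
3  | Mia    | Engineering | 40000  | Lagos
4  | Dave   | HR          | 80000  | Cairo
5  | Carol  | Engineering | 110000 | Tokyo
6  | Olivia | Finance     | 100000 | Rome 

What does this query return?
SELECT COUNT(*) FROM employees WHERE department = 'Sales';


Counting rows where department = 'Sales'


0


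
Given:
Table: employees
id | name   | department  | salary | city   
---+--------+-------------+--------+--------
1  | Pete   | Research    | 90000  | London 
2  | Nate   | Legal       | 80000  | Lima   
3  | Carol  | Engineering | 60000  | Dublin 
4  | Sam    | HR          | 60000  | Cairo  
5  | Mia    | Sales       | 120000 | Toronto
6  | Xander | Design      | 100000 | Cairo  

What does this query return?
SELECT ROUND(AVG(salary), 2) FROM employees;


SUM(salary) = 510000
COUNT = 6
ROUND(AVG, 2) = ROUND(510000 / 6, 2) = 85000.0

85000.0


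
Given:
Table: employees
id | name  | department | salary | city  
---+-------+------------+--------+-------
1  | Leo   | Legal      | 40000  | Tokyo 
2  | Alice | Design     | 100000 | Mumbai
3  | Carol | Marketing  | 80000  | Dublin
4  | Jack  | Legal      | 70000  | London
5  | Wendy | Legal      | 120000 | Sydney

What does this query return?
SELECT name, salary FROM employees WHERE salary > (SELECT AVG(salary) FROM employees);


Subquery: AVG(salary) = 82000.0
Filtering: salary > 82000.0
  Alice (100000) -> MATCH
  Wendy (120000) -> MATCH


2 rows:
Alice, 100000
Wendy, 120000


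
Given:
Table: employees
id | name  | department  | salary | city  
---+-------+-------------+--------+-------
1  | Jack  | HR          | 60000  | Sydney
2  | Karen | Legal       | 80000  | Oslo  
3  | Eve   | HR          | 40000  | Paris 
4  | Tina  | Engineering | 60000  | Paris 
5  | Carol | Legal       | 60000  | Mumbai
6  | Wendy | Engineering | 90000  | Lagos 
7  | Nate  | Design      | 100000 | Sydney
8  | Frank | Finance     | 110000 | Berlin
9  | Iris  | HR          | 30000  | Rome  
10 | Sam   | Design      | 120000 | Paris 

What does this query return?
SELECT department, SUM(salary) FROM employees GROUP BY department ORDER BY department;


Summing salary within each department:
  Design: 100000 + 120000 = 220000
  Engineering: 60000 + 90000 = 150000
  Finance: 110000 = 110000
  HR: 60000 + 40000 + 30000 = 130000
  Legal: 80000 + 60000 = 140000


5 groups:
Design, 220000
Engineering, 150000
Finance, 110000
HR, 130000
Legal, 140000


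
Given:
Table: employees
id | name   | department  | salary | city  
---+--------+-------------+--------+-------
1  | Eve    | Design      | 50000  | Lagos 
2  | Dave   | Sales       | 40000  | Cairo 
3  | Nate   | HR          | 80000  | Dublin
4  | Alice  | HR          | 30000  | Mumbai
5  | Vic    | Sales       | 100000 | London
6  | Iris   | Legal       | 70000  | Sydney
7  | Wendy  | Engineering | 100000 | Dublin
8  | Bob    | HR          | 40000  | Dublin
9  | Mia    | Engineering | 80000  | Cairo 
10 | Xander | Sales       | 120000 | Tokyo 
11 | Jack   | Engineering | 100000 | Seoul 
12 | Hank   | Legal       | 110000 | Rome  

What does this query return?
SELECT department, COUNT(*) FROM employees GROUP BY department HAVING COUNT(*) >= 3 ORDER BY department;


Groups with count >= 3:
  Engineering: 3 -> PASS
  HR: 3 -> PASS
  Sales: 3 -> PASS
  Design: 1 -> filtered out
  Legal: 2 -> filtered out


3 groups:
Engineering, 3
HR, 3
Sales, 3


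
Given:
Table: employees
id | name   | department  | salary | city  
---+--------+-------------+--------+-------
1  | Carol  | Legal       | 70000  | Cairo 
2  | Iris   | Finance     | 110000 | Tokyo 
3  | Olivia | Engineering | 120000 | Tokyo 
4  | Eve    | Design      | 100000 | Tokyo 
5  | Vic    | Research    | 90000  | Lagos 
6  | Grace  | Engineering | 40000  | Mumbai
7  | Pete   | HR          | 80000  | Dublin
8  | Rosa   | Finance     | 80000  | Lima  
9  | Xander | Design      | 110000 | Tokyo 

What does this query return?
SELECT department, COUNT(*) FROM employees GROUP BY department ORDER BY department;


Assigning each row to its department group:
  Carol -> Legal
  Iris -> Finance
  Olivia -> Engineering
  Eve -> Design
  Vic -> Research
  Grace -> Engineering
  Pete -> HR
  Rosa -> Finance
  Xander -> Design


6 groups:
Design, 2
Engineering, 2
Finance, 2
HR, 1
Legal, 1
Research, 1


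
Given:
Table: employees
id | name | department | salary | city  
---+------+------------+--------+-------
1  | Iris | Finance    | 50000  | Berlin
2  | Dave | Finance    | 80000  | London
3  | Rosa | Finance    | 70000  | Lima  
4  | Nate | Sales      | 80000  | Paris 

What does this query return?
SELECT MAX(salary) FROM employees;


Salaries: 50000, 80000, 70000, 80000
MAX = 80000

80000


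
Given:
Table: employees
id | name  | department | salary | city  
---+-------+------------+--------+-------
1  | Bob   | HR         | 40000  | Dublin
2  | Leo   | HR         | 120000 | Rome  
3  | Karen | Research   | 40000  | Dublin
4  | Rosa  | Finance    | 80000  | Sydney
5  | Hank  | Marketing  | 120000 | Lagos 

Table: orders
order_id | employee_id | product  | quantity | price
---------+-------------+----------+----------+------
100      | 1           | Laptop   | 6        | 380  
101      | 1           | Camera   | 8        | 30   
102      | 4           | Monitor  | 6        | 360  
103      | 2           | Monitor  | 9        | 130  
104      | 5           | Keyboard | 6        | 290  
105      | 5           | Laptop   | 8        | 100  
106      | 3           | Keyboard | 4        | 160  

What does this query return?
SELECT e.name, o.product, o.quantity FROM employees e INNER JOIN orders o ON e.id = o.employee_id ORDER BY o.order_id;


Joining employees.id = orders.employee_id:
  employee Bob (id=1) -> order Laptop
  employee Bob (id=1) -> order Camera
  employee Rosa (id=4) -> order Monitor
  employee Leo (id=2) -> order Monitor
  employee Hank (id=5) -> order Keyboard
  employee Hank (id=5) -> order Laptop
  employee Karen (id=3) -> order Keyboard


7 rows:
Bob, Laptop, 6
Bob, Camera, 8
Rosa, Monitor, 6
Leo, Monitor, 9
Hank, Keyboard, 6
Hank, Laptop, 8
Karen, Keyboard, 4


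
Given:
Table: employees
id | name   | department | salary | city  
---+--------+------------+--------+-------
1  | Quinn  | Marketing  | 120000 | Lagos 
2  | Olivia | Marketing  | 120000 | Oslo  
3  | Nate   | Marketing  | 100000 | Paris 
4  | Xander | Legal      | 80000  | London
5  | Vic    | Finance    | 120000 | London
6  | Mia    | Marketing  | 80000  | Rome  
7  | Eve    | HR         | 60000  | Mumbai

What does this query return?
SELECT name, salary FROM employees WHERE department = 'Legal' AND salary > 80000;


Filtering: department = 'Legal' AND salary > 80000
Matching: 0 rows

Empty result set (0 rows)


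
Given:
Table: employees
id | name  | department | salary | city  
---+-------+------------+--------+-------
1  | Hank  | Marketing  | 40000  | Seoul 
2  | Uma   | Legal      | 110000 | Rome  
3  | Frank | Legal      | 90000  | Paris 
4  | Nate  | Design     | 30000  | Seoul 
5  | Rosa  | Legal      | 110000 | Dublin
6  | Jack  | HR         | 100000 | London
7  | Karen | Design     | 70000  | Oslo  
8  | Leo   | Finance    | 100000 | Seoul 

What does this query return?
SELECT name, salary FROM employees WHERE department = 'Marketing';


Filtering: department = 'Marketing'
Matching rows: 1

1 rows:
Hank, 40000


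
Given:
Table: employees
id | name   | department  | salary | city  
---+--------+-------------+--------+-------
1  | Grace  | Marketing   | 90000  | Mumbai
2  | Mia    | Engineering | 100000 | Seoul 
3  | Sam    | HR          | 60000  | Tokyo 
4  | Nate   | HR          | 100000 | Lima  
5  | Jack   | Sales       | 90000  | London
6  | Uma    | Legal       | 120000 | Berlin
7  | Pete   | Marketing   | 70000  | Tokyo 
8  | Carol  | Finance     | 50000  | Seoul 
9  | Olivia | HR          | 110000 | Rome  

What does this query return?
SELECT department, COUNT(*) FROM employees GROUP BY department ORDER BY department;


Assigning each row to its department group:
  Grace -> Marketing
  Mia -> Engineering
  Sam -> HR
  Nate -> HR
  Jack -> Sales
  Uma -> Legal
  Pete -> Marketing
  Carol -> Finance
  Olivia -> HR


6 groups:
Engineering, 1
Finance, 1
HR, 3
Legal, 1
Marketing, 2
Sales, 1


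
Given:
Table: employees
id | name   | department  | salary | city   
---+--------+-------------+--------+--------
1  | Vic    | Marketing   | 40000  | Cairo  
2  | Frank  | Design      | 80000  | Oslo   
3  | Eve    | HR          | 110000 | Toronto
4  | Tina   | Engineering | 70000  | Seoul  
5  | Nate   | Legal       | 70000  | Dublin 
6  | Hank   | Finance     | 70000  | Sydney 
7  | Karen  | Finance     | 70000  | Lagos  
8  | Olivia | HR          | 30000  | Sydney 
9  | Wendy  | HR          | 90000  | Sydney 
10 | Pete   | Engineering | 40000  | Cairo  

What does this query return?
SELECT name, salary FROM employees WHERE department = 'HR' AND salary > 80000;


Filtering: department = 'HR' AND salary > 80000
Matching: 2 rows

2 rows:
Eve, 110000
Wendy, 90000


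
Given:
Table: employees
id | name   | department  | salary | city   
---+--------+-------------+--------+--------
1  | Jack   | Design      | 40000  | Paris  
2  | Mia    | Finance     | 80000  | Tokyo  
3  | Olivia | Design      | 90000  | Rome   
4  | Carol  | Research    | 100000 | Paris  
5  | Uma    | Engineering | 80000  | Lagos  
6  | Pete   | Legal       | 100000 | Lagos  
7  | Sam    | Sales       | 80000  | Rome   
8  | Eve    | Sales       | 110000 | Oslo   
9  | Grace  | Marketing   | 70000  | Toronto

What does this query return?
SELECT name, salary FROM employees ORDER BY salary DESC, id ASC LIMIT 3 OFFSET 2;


Sort by salary DESC (id ASC tiebreak), then skip 2 and take 3
Rows 3 through 5

3 rows:
Pete, 100000
Olivia, 90000
Mia, 80000


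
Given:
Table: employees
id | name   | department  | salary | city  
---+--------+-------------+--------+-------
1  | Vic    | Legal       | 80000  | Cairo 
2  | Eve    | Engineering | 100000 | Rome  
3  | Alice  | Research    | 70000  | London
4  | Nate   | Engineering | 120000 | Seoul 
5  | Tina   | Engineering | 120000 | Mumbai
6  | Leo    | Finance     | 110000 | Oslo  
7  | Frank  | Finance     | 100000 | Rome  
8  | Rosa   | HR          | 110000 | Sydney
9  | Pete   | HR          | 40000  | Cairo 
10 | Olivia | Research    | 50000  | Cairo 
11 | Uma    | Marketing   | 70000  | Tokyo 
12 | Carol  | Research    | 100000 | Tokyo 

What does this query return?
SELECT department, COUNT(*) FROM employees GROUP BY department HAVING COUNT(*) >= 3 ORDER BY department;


Groups with count >= 3:
  Engineering: 3 -> PASS
  Research: 3 -> PASS
  Finance: 2 -> filtered out
  HR: 2 -> filtered out
  Legal: 1 -> filtered out
  Marketing: 1 -> filtered out


2 groups:
Engineering, 3
Research, 3


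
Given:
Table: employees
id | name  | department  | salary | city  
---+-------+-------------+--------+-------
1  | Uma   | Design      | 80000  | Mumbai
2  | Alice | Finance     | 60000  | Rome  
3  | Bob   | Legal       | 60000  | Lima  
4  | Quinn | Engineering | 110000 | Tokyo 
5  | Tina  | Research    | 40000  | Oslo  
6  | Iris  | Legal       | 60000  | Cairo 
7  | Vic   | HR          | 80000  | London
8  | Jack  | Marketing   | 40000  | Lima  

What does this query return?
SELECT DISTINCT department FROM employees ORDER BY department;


All 'department' values (row order): Design, Finance, Legal, Engineering, Research, Legal, HR, Marketing
Removing duplicates leaves 7 unique value(s).

7 values:
Design
Engineering
Finance
HR
Legal
Marketing
Research


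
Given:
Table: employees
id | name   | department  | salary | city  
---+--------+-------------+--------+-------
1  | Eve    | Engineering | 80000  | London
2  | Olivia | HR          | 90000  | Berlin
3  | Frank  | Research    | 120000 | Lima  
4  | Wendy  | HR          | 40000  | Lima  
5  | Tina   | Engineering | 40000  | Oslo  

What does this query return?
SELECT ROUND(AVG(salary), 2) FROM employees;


SUM(salary) = 370000
COUNT = 5
ROUND(AVG, 2) = ROUND(370000 / 5, 2) = 74000.0

74000.0


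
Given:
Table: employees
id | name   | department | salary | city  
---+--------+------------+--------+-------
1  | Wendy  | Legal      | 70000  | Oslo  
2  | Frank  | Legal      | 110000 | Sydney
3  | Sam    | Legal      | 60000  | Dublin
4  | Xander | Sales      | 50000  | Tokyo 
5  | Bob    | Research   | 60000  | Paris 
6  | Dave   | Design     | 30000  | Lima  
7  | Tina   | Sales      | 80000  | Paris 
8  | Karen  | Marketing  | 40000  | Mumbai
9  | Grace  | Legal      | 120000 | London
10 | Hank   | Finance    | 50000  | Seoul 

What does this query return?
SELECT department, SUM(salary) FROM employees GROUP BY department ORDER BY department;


Summing salary within each department:
  Design: 30000 = 30000
  Finance: 50000 = 50000
  Legal: 70000 + 110000 + 60000 + 120000 = 360000
  Marketing: 40000 = 40000
  Research: 60000 = 60000
  Sales: 50000 + 80000 = 130000


6 groups:
Design, 30000
Finance, 50000
Legal, 360000
Marketing, 40000
Research, 60000
Sales, 130000


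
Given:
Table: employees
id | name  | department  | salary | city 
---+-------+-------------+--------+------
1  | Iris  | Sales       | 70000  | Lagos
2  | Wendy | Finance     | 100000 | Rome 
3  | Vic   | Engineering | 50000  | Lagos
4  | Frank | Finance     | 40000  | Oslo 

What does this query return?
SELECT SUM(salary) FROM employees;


SUM(salary) = 70000 + 100000 + 50000 + 40000 = 260000

260000


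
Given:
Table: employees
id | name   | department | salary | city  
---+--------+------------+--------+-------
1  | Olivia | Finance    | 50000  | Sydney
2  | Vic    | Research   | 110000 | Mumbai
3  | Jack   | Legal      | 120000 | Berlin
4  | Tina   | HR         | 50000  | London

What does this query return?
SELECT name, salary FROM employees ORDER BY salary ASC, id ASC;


Sorting by salary ASC, then id ASC for ties

4 rows:
Olivia, 50000
Tina, 50000
Vic, 110000
Jack, 120000


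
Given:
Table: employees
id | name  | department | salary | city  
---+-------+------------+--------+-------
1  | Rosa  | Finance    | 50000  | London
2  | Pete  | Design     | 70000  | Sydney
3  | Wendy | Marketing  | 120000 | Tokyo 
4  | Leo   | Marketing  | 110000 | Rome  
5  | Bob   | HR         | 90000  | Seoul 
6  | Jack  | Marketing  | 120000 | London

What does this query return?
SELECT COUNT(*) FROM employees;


COUNT(*) counts all rows

6


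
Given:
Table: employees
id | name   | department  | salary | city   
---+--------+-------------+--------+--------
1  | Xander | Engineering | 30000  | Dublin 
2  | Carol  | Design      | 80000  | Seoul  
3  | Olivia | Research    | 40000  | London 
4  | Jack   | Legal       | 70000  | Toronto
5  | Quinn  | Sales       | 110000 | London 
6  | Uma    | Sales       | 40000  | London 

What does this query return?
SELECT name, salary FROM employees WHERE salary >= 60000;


Filtering: salary >= 60000
Matching: 3 rows

3 rows:
Carol, 80000
Jack, 70000
Quinn, 110000


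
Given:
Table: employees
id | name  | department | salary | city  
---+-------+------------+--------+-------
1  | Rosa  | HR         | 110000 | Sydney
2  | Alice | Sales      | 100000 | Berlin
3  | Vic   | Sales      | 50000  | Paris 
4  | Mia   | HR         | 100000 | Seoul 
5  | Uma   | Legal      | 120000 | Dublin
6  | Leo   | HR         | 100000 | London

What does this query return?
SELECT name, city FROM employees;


Projecting columns: name, city

6 rows:
Rosa, Sydney
Alice, Berlin
Vic, Paris
Mia, Seoul
Uma, Dublin
Leo, London


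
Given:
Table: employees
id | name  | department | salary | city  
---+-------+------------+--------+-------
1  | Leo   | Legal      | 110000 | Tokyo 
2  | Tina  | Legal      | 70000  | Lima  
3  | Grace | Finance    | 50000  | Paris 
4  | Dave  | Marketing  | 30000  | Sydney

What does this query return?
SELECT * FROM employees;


SELECT * returns all 4 rows with all columns

4 rows:
1, Leo, Legal, 110000, Tokyo
2, Tina, Legal, 70000, Lima
3, Grace, Finance, 50000, Paris
4, Dave, Marketing, 30000, Sydney


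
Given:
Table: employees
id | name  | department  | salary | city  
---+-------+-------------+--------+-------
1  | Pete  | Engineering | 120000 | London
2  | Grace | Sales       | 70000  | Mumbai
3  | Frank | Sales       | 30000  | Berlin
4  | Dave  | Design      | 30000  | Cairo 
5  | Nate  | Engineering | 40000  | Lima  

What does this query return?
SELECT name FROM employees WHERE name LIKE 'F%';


LIKE 'F%' matches names starting with 'F'
Matching: 1

1 rows:
Frank


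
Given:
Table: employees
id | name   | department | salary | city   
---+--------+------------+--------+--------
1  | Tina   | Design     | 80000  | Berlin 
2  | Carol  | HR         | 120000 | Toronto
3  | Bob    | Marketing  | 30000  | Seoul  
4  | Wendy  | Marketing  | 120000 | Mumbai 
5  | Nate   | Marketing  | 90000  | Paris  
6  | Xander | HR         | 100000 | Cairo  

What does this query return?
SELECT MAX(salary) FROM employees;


Salaries: 80000, 120000, 30000, 120000, 90000, 100000
MAX = 120000

120000


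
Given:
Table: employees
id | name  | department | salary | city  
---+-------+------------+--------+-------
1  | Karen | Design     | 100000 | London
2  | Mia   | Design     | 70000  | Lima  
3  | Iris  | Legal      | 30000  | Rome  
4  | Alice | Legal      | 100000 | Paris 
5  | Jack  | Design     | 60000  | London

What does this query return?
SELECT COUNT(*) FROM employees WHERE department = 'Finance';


Counting rows where department = 'Finance'


0


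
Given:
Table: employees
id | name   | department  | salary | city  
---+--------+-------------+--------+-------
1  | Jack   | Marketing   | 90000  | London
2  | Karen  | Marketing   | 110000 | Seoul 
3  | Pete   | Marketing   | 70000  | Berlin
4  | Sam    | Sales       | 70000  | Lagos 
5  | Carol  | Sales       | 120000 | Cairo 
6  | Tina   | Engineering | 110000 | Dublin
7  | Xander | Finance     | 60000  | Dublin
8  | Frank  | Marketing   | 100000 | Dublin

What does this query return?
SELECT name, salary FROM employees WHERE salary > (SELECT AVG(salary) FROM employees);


Subquery: AVG(salary) = 91250.0
Filtering: salary > 91250.0
  Karen (110000) -> MATCH
  Carol (120000) -> MATCH
  Tina (110000) -> MATCH
  Frank (100000) -> MATCH


4 rows:
Karen, 110000
Carol, 120000
Tina, 110000
Frank, 100000


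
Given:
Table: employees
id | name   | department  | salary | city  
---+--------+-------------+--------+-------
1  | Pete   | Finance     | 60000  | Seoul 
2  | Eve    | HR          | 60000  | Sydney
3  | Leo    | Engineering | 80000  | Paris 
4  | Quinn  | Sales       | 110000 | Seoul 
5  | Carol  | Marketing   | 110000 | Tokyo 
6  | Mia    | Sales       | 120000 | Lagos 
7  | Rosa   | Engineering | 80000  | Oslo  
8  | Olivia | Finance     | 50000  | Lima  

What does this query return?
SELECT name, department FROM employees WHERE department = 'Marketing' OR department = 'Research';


Filtering: department = 'Marketing' OR 'Research'
Matching: 1 rows

1 rows:
Carol, Marketing


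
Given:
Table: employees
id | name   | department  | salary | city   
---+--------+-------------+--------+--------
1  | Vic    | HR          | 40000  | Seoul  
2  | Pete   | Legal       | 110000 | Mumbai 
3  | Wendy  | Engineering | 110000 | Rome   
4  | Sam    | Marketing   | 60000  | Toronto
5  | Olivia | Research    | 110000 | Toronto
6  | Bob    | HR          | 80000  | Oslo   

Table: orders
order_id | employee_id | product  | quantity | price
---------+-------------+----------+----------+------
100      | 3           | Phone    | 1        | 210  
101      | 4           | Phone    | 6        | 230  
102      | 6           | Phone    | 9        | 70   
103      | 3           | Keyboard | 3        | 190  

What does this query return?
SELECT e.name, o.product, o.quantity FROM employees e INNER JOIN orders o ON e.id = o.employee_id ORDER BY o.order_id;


Joining employees.id = orders.employee_id:
  employee Wendy (id=3) -> order Phone
  employee Sam (id=4) -> order Phone
  employee Bob (id=6) -> order Phone
  employee Wendy (id=3) -> order Keyboard


4 rows:
Wendy, Phone, 1
Sam, Phone, 6
Bob, Phone, 9
Wendy, Keyboard, 3


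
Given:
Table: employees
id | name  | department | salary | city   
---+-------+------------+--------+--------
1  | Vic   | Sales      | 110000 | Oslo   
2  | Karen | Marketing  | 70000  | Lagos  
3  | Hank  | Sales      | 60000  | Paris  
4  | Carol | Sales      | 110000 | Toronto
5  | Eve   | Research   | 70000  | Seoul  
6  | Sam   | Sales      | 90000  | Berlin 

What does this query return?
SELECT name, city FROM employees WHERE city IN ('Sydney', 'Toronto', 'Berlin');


Filtering: city IN ('Sydney', 'Toronto', 'Berlin')
Matching: 2 rows

2 rows:
Carol, Toronto
Sam, Berlin


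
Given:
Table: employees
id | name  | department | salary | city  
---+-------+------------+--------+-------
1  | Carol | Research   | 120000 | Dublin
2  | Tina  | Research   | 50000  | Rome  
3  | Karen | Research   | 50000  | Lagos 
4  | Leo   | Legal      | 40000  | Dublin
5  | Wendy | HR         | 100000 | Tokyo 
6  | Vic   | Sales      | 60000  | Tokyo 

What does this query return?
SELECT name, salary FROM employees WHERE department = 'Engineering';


Filtering: department = 'Engineering'
Matching rows: 0

Empty result set (0 rows)


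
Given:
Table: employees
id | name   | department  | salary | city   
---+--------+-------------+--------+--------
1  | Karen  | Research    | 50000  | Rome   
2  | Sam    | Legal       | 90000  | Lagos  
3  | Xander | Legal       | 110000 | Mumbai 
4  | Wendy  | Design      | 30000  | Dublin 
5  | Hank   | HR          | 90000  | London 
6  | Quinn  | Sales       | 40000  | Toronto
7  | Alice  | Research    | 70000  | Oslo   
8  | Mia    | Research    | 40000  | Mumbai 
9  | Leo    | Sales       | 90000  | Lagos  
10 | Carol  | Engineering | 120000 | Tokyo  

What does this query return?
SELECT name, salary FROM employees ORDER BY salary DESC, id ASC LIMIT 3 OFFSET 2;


Sort by salary DESC (id ASC tiebreak), then skip 2 and take 3
Rows 3 through 5

3 rows:
Sam, 90000
Hank, 90000
Leo, 90000


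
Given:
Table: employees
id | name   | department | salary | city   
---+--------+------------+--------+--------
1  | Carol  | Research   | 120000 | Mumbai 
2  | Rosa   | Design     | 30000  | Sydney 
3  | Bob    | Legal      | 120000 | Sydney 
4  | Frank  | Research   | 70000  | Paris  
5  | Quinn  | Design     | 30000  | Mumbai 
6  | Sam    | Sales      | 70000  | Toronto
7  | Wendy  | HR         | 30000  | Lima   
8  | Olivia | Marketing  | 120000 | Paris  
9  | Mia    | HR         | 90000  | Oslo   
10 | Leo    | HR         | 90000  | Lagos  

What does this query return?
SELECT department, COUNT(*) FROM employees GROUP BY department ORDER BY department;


Assigning each row to its department group:
  Carol -> Research
  Rosa -> Design
  Bob -> Legal
  Frank -> Research
  Quinn -> Design
  Sam -> Sales
  Wendy -> HR
  Olivia -> Marketing
  Mia -> HR
  Leo -> HR


6 groups:
Design, 2
HR, 3
Legal, 1
Marketing, 1
Research, 2
Sales, 1


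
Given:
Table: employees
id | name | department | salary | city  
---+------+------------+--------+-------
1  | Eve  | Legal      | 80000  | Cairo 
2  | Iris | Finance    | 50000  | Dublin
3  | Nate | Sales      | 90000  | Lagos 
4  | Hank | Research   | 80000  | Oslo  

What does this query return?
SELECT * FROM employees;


SELECT * returns all 4 rows with all columns

4 rows:
1, Eve, Legal, 80000, Cairo
2, Iris, Finance, 50000, Dublin
3, Nate, Sales, 90000, Lagos
4, Hank, Research, 80000, Oslo


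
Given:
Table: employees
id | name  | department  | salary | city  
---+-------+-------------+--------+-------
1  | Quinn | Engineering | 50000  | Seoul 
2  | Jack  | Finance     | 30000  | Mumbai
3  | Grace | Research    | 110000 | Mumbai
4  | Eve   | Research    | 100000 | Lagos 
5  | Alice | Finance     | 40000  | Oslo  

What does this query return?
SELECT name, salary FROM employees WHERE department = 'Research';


Filtering: department = 'Research'
Matching rows: 2

2 rows:
Grace, 110000
Eve, 100000


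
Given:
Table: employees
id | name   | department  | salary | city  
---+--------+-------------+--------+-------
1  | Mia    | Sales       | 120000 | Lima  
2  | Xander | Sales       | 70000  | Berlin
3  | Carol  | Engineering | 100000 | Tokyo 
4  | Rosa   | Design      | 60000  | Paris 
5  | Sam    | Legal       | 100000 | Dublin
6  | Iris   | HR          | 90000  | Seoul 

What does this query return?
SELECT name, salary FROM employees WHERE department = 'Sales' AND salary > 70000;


Filtering: department = 'Sales' AND salary > 70000
Matching: 1 rows

1 rows:
Mia, 120000


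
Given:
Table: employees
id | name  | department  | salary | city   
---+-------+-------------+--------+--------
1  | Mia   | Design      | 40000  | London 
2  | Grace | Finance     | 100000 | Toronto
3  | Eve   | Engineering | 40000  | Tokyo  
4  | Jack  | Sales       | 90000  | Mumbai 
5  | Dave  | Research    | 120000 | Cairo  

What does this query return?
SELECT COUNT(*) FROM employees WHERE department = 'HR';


Counting rows where department = 'HR'


0


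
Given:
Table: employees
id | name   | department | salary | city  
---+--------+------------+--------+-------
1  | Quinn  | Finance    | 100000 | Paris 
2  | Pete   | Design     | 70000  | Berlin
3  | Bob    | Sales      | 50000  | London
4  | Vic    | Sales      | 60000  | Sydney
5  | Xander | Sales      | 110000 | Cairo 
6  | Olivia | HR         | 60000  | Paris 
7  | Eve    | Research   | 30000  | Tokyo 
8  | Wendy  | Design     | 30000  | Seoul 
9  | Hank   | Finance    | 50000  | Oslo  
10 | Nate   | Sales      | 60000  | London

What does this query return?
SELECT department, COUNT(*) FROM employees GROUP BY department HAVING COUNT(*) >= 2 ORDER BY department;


Groups with count >= 2:
  Design: 2 -> PASS
  Finance: 2 -> PASS
  Sales: 4 -> PASS
  HR: 1 -> filtered out
  Research: 1 -> filtered out


3 groups:
Design, 2
Finance, 2
Sales, 4


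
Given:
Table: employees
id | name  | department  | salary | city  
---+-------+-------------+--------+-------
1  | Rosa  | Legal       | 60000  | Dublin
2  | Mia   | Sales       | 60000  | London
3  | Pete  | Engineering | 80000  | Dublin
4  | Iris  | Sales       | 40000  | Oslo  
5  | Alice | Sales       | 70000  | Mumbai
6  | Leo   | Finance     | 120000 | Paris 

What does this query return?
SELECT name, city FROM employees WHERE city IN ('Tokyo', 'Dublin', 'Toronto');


Filtering: city IN ('Tokyo', 'Dublin', 'Toronto')
Matching: 2 rows

2 rows:
Rosa, Dublin
Pete, Dublin


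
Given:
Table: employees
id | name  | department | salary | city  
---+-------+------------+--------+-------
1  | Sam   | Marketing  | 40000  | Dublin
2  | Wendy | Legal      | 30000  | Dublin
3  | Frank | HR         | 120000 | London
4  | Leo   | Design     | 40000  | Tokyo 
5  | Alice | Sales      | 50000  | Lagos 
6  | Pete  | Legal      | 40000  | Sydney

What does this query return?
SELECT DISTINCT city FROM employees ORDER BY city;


All 'city' values (row order): Dublin, Dublin, London, Tokyo, Lagos, Sydney
Removing duplicates leaves 5 unique value(s).

5 values:
Dublin
Lagos
London
Sydney
Tokyo


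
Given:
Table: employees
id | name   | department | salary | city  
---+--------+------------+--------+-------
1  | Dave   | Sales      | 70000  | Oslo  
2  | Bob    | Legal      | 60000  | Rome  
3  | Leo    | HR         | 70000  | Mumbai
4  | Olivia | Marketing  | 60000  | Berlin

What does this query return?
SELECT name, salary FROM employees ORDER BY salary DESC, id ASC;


Sorting by salary DESC, then id ASC for ties

4 rows:
Dave, 70000
Leo, 70000
Bob, 60000
Olivia, 60000


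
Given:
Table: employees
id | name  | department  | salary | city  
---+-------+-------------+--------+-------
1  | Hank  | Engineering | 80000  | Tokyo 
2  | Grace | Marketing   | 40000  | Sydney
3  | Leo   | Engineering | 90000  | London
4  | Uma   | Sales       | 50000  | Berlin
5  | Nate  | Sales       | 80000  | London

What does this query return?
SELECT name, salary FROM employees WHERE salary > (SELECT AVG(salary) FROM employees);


Subquery: AVG(salary) = 68000.0
Filtering: salary > 68000.0
  Hank (80000) -> MATCH
  Leo (90000) -> MATCH
  Nate (80000) -> MATCH


3 rows:
Hank, 80000
Leo, 90000
Nate, 80000


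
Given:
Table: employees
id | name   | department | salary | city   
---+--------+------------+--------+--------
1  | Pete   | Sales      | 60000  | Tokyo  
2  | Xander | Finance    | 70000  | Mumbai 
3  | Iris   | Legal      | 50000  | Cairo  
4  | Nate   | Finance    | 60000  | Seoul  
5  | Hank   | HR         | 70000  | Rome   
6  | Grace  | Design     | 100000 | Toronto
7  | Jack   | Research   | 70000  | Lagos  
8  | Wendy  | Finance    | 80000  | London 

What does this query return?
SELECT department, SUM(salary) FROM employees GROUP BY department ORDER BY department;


Summing salary within each department:
  Design: 100000 = 100000
  Finance: 70000 + 60000 + 80000 = 210000
  HR: 70000 = 70000
  Legal: 50000 = 50000
  Research: 70000 = 70000
  Sales: 60000 = 60000


6 groups:
Design, 100000
Finance, 210000
HR, 70000
Legal, 50000
Research, 70000
Sales, 60000


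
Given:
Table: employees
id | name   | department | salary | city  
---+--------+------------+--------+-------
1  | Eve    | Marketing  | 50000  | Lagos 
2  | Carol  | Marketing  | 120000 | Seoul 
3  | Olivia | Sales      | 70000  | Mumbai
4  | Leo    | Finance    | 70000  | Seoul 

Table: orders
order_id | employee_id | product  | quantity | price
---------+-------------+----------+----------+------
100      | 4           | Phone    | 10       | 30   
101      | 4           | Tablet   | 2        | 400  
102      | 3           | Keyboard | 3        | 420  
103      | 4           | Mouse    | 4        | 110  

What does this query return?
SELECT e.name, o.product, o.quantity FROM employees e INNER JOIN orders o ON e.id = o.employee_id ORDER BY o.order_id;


Joining employees.id = orders.employee_id:
  employee Leo (id=4) -> order Phone
  employee Leo (id=4) -> order Tablet
  employee Olivia (id=3) -> order Keyboard
  employee Leo (id=4) -> order Mouse


4 rows:
Leo, Phone, 10
Leo, Tablet, 2
Olivia, Keyboard, 3
Leo, Mouse, 4


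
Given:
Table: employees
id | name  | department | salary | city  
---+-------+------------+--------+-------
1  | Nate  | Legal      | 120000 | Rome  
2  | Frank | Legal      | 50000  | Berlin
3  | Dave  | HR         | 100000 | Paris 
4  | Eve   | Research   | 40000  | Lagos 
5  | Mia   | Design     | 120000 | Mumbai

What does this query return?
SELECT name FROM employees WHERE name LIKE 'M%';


LIKE 'M%' matches names starting with 'M'
Matching: 1

1 rows:
Mia


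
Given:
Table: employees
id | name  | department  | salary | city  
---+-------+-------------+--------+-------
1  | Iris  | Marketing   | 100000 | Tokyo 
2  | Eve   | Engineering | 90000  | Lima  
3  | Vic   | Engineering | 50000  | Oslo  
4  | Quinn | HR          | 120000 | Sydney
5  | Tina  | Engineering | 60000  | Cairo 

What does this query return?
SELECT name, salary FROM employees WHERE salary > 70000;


Filtering: salary > 70000
Matching: 3 rows

3 rows:
Iris, 100000
Eve, 90000
Quinn, 120000


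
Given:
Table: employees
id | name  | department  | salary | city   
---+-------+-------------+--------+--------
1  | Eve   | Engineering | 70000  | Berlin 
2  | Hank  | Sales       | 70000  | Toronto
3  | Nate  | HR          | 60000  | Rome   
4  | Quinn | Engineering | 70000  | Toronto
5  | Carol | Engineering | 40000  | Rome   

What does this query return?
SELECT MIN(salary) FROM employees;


Salaries: 70000, 70000, 60000, 70000, 40000
MIN = 40000

40000


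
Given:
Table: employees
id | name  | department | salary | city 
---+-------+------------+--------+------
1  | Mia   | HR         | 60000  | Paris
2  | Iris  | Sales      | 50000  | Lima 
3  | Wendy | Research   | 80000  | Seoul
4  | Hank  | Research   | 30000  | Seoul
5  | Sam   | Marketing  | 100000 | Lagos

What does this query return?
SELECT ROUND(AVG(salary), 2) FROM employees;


SUM(salary) = 320000
COUNT = 5
ROUND(AVG, 2) = ROUND(320000 / 5, 2) = 64000.0

64000.0


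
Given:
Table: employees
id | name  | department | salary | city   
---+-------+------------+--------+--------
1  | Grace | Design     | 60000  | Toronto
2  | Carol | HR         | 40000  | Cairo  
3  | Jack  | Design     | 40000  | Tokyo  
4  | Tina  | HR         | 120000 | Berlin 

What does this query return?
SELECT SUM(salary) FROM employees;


SUM(salary) = 60000 + 40000 + 40000 + 120000 = 260000

260000


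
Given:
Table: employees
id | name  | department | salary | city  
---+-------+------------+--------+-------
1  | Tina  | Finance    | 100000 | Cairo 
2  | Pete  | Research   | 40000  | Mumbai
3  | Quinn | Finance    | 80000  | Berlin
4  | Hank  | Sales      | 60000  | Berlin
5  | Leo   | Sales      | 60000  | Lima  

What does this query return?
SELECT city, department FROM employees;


Projecting columns: city, department

5 rows:
Cairo, Finance
Mumbai, Research
Berlin, Finance
Berlin, Sales
Lima, Sales


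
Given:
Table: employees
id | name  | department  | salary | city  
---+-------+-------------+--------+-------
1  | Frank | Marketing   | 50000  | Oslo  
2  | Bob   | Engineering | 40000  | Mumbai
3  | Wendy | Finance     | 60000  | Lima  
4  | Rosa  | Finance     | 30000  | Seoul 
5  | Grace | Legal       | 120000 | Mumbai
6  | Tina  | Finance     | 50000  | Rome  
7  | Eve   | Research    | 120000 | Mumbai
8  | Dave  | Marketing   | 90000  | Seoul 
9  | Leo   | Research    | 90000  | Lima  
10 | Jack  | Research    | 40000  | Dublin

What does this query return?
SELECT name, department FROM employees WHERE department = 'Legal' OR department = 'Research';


Filtering: department = 'Legal' OR 'Research'
Matching: 4 rows

4 rows:
Grace, Legal
Eve, Research
Leo, Research
Jack, Research
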